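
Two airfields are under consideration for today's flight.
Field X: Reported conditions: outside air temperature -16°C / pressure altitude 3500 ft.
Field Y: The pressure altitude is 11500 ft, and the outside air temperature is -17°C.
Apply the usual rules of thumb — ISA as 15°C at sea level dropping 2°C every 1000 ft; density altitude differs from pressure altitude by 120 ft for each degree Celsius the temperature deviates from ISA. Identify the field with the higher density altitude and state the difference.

Field Y by 9800 ft

Field X: ISA temp = 8°C, deviation -24°C, DA = 3500 + 120 × (-24) = 620 ft.
Field Y: ISA temp = -8°C, deviation -9°C, DA = 11500 + 120 × (-9) = 10420 ft.
Field Y is higher by 10420 − 620 = 9800 ft.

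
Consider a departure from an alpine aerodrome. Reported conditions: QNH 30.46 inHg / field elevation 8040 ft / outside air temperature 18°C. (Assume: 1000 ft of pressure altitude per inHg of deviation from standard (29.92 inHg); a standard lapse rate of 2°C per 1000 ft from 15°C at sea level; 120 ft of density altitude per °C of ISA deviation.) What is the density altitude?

9660 ft

Pressure altitude = 8040 + (29.92 − 30.46) × 1000 = 8040 + (-540) = 7500 ft.
ISA temperature at 7500 ft = 15 − 2 × (7500/1000) = 0°C.
ISA deviation = 18 − 0 = +18°C.
Density altitude = 7500 + 120 × (18) = 9660 ft.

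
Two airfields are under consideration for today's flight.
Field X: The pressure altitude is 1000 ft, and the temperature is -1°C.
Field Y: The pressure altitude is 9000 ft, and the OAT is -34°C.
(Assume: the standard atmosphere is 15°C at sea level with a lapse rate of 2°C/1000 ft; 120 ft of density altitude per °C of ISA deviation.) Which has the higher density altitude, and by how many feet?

Field X: ISA temp = 13°C, deviation -14°C, DA = 1000 + 120 × (-14) = -680 ft.
Field Y: ISA temp = -3°C, deviation -31°C, DA = 9000 + 120 × (-31) = 5280 ft.
Field Y is higher by 5280 − (-680) = 5960 ft.

Field Y by 5960 ft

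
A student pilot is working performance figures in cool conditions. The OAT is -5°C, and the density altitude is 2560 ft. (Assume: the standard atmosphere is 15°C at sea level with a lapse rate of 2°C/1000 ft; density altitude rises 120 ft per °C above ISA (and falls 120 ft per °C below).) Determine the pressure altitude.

DA = PA + 120 × (OAT − (15 − 2·PA/1000)) = PA + 120·OAT − 1800 + 0.24·PA = 1.24·PA + 120·OAT − 1800.
So 1.24·PA = 2560 − 120 × (-5) + 1800 = 4960.
PA = 4960 / 1.24 = 4000 ft.

4000 ft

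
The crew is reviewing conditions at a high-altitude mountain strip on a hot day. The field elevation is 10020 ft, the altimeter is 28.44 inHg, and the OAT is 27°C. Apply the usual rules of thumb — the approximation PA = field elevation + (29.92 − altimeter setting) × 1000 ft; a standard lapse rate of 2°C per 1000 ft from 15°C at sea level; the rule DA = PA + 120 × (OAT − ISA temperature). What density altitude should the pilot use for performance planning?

15700 ft

Pressure altitude = 10020 + (29.92 − 28.44) × 1000 = 10020 + (+1480) = 11500 ft.
ISA temperature at 11500 ft = 15 − 2 × (11500/1000) = -8°C.
ISA deviation = 27 − (-8) = +35°C.
Density altitude = 11500 + 120 × (35) = 15700 ft.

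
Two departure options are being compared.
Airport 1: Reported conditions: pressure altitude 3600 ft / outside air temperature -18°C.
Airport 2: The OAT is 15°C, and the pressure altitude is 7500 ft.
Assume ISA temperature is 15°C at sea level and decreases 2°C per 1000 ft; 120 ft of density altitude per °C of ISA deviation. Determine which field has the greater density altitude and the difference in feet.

Airport 1: ISA temp = 7.8°C, deviation -25.8°C, DA = 3600 + 120 × (-25.8) = 504 ft.
Airport 2: ISA temp = 0°C, deviation +15°C, DA = 7500 + 120 × 15 = 9300 ft.
Airport 2 is higher by 9300 − 504 = 8796 ft.

Airport 2 by 8796 ft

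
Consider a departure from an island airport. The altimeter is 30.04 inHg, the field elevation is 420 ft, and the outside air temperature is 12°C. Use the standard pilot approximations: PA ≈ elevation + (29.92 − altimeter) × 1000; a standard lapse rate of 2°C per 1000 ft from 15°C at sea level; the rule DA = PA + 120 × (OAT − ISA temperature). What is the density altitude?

12 ft

Pressure altitude = 420 + (29.92 − 30.04) × 1000 = 420 + (-120) = 300 ft.
ISA temperature at 300 ft = 15 − 2 × (300/1000) = 14.4°C.
ISA deviation = 12 − 14.4 = -2.4°C.
Density altitude = 300 + 120 × (-2.4) = 12 ft.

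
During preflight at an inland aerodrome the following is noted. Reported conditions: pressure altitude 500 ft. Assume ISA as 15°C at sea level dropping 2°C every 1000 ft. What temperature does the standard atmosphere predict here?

ISA temperature = 15 − 2 × (500/1000) = 15 − 1 = 14°C.

14°C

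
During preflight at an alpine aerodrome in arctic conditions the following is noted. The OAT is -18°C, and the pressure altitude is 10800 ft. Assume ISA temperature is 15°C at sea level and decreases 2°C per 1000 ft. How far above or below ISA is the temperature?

ISA temperature at 10800 ft = 15 − 2 × (10800/1000) = -6.6°C.
Deviation = OAT − ISA = -18 − (-6.6) = -11.4°C.

ISA-11.4°C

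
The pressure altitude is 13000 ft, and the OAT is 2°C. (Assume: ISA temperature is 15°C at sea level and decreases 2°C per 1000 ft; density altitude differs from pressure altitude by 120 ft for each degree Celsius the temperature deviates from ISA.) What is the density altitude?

ISA temperature at 13000 ft = 15 − 2 × (13000/1000) = -11°C.
ISA deviation = 2 − (-11) = +13°C.
Density altitude = 13000 + 120 × (13) = 13000 + (+1560) = 14560 ft.

14560 ft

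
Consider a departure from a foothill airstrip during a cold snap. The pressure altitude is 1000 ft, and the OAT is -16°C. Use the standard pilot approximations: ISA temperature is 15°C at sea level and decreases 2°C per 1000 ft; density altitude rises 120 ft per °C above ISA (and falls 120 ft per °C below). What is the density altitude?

-2480 ft

ISA temperature at 1000 ft = 15 − 2 × (1000/1000) = 13°C.
ISA deviation = -16 − 13 = -29°C.
Density altitude = 1000 + 120 × (-29) = 1000 + (-3480) = -2480 ft.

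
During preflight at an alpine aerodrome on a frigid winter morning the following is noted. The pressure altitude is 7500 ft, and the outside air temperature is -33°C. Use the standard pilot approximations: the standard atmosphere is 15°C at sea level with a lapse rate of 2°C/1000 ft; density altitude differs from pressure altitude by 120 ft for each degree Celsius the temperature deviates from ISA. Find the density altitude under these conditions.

ISA temperature at 7500 ft = 15 − 2 × (7500/1000) = 0°C.
ISA deviation = -33 − 0 = -33°C.
Density altitude = 7500 + 120 × (-33) = 7500 + (-3960) = 3540 ft.

3540 ft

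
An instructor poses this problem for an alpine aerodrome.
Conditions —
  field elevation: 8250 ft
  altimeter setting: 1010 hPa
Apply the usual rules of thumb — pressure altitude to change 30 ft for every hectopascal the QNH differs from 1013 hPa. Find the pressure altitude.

8340 ft

Pressure correction = (1013 − 1010) × 30 = +90 ft.
Pressure altitude = 8250 + (+90) = 8340 ft.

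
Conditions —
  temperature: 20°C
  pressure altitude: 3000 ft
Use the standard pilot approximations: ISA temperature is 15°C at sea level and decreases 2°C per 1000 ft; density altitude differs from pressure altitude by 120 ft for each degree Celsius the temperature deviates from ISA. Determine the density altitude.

ISA temperature at 3000 ft = 15 − 2 × (3000/1000) = 9°C.
ISA deviation = 20 − 9 = +11°C.
Density altitude = 3000 + 120 × (11) = 3000 + (+1320) = 4320 ft.

4320 ft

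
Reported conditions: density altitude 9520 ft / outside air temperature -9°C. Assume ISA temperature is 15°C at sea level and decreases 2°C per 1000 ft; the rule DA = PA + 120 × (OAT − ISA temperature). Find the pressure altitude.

DA = PA + 120 × (OAT − (15 − 2·PA/1000)) = PA + 120·OAT − 1800 + 0.24·PA = 1.24·PA + 120·OAT − 1800.
So 1.24·PA = 9520 − 120 × (-9) + 1800 = 12400.
PA = 12400 / 1.24 = 10000 ft.

10000 ft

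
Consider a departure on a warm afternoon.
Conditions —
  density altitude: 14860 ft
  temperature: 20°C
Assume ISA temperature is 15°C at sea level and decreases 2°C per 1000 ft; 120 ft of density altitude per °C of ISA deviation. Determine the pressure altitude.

11500 ft

DA = PA + 120 × (OAT − (15 − 2·PA/1000)) = PA + 120·OAT − 1800 + 0.24·PA = 1.24·PA + 120·OAT − 1800.
So 1.24·PA = 14860 − 120 × 20 + 1800 = 14260.
PA = 14260 / 1.24 = 11500 ft.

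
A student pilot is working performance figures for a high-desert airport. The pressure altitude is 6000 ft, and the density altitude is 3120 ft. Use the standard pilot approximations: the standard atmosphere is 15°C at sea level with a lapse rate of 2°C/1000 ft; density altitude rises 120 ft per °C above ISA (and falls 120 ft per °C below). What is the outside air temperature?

Density altitude − pressure altitude = 3120 − 6000 = -2880 ft.
At 120 ft/°C that is an ISA deviation of -2880/120 = -24°C.
ISA temperature at 6000 ft = 15 − 2 × (6000/1000) = 3°C.
OAT = ISA + deviation = 3 + (-24) = -21°C.

-21°C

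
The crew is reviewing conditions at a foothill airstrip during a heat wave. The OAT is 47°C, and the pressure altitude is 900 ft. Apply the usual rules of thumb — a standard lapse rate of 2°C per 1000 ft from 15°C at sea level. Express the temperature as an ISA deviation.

ISA+33.8°C

ISA temperature at 900 ft = 15 − 2 × (900/1000) = 13.2°C.
Deviation = OAT − ISA = 47 − 13.2 = +33.8°C.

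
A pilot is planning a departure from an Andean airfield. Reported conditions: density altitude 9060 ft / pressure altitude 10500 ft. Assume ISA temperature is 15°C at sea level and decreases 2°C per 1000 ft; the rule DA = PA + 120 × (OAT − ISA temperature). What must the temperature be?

-18°C

Density altitude − pressure altitude = 9060 − 10500 = -1440 ft.
At 120 ft/°C that is an ISA deviation of -1440/120 = -12°C.
ISA temperature at 10500 ft = 15 − 2 × (10500/1000) = -6°C.
OAT = ISA + deviation = -6 + (-12) = -18°C.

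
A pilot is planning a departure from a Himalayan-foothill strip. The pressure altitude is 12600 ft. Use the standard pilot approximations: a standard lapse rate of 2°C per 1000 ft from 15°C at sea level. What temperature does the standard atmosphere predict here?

ISA temperature = 15 − 2 × (12600/1000) = 15 − 25.2 = -10.2°C.

-10.2°C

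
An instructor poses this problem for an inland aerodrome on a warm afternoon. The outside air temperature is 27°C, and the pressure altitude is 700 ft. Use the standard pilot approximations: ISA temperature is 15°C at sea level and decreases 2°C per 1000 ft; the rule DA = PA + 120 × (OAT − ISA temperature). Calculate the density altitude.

ISA temperature at 700 ft = 15 − 2 × (700/1000) = 13.6°C.
ISA deviation = 27 − 13.6 = +13.4°C.
Density altitude = 700 + 120 × (13.4) = 700 + (+1608) = 2308 ft.

2308 ft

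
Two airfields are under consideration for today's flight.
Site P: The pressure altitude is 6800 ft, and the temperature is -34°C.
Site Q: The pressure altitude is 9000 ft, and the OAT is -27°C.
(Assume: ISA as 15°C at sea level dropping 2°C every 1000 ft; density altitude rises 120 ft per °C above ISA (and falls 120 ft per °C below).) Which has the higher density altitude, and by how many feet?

Site Q by 3568 ft

Site P: ISA temp = 1.4°C, deviation -35.4°C, DA = 6800 + 120 × (-35.4) = 2552 ft.
Site Q: ISA temp = -3°C, deviation -24°C, DA = 9000 + 120 × (-24) = 6120 ft.
Site Q is higher by 6120 − 2552 = 3568 ft.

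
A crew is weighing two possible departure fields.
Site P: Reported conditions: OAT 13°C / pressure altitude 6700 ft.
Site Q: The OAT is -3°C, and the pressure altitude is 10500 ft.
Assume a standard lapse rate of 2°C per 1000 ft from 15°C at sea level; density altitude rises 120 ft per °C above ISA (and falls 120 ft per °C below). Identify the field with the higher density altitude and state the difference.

Site P: ISA temp = 1.6°C, deviation +11.4°C, DA = 6700 + 120 × 11.4 = 8068 ft.
Site Q: ISA temp = -6°C, deviation +3°C, DA = 10500 + 120 × 3 = 10860 ft.
Site Q is higher by 10860 − 8068 = 2792 ft.

Site Q by 2792 ft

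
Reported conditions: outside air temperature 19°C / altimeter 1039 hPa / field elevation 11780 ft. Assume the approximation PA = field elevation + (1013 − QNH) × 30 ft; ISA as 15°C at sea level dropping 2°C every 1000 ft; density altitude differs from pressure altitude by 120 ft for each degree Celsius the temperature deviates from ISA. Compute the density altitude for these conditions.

14120 ft

Pressure altitude = 11780 + (1013 − 1039) × 30 = 11780 + (-780) = 11000 ft.
ISA temperature at 11000 ft = 15 − 2 × (11000/1000) = -7°C.
ISA deviation = 19 − (-7) = +26°C.
Density altitude = 11000 + 120 × (26) = 14120 ft.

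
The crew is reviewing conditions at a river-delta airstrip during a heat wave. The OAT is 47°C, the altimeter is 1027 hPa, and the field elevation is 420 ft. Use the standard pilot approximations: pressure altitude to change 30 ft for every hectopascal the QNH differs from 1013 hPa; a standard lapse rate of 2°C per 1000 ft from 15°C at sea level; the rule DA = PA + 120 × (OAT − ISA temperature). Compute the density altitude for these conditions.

3840 ft

Pressure altitude = 420 + (1013 − 1027) × 30 = 420 + (-420) = 0 ft.
ISA temperature at 0 ft = 15 − 2 × (0/1000) = 15°C.
ISA deviation = 47 − 15 = +32°C.
Density altitude = 0 + 120 × (32) = 3840 ft.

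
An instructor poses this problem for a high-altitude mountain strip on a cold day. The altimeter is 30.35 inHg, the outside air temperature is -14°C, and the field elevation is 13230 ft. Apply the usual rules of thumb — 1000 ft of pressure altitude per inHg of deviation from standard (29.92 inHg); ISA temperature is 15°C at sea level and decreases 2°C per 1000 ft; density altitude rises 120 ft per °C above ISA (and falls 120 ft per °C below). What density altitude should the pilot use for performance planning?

12392 ft

Pressure altitude = 13230 + (29.92 − 30.35) × 1000 = 13230 + (-430) = 12800 ft.
ISA temperature at 12800 ft = 15 − 2 × (12800/1000) = -10.6°C.
ISA deviation = -14 − (-10.6) = -3.4°C.
Density altitude = 12800 + 120 × (-3.4) = 12392 ft.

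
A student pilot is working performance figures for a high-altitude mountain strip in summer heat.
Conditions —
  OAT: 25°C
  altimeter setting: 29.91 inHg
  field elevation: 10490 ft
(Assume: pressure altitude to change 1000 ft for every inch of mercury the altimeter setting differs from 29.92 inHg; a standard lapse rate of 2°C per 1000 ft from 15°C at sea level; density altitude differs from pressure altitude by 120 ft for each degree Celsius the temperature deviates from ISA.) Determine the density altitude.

14220 ft

Pressure altitude = 10490 + (29.92 − 29.91) × 1000 = 10490 + (+10) = 10500 ft.
ISA temperature at 10500 ft = 15 − 2 × (10500/1000) = -6°C.
ISA deviation = 25 − (-6) = +31°C.
Density altitude = 10500 + 120 × (31) = 14220 ft.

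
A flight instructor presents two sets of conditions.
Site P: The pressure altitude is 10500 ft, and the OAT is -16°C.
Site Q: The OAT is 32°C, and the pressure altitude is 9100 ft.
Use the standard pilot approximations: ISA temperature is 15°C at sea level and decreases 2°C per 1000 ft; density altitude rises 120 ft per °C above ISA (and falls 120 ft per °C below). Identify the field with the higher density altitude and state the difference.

Site P: ISA temp = -6°C, deviation -10°C, DA = 10500 + 120 × (-10) = 9300 ft.
Site Q: ISA temp = -3.2°C, deviation +35.2°C, DA = 9100 + 120 × 35.2 = 13324 ft.
Site Q is higher by 13324 − 9300 = 4024 ft.

Site Q by 4024 ft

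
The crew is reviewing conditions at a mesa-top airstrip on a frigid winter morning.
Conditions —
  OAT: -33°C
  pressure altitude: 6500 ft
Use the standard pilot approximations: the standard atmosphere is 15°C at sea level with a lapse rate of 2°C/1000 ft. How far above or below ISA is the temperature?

ISA temperature at 6500 ft = 15 − 2 × (6500/1000) = 2°C.
Deviation = OAT − ISA = -33 − 2 = -35°C.

ISA-35°C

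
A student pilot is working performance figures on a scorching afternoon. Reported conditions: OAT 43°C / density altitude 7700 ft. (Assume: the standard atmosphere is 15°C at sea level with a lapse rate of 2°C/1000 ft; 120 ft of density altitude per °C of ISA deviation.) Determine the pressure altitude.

3500 ft

DA = PA + 120 × (OAT − (15 − 2·PA/1000)) = PA + 120·OAT − 1800 + 0.24·PA = 1.24·PA + 120·OAT − 1800.
So 1.24·PA = 7700 − 120 × 43 + 1800 = 4340.
PA = 4340 / 1.24 = 3500 ft.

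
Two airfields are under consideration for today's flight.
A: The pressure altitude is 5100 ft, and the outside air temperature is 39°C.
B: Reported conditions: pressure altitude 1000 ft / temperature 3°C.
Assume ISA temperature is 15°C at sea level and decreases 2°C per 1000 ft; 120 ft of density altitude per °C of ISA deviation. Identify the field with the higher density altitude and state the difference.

A: ISA temp = 4.8°C, deviation +34.2°C, DA = 5100 + 120 × 34.2 = 9204 ft.
B: ISA temp = 13°C, deviation -10°C, DA = 1000 + 120 × (-10) = -200 ft.
A is higher by 9204 − (-200) = 9404 ft.

A by 9404 ft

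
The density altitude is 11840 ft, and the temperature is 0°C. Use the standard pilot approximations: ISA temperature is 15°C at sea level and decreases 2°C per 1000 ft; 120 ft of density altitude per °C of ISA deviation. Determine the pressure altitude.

DA = PA + 120 × (OAT − (15 − 2·PA/1000)) = PA + 120·OAT − 1800 + 0.24·PA = 1.24·PA + 120·OAT − 1800.
So 1.24·PA = 11840 − 120 × 0 + 1800 = 13640.
PA = 13640 / 1.24 = 11000 ft.

11000 ft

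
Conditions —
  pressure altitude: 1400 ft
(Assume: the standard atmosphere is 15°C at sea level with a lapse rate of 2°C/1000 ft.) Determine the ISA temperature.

ISA temperature = 15 − 2 × (1400/1000) = 15 − 2.8 = 12.2°C.

12.2°C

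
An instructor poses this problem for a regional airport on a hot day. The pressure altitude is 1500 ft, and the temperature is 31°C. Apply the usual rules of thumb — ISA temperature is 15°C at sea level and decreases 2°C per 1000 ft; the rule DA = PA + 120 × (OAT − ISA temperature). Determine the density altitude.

3780 ft

ISA temperature at 1500 ft = 15 − 2 × (1500/1000) = 12°C.
ISA deviation = 31 − 12 = +19°C.
Density altitude = 1500 + 120 × (19) = 1500 + (+2280) = 3780 ft.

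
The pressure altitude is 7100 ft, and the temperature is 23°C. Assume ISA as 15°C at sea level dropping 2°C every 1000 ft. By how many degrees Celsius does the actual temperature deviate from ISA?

ISA temperature at 7100 ft = 15 − 2 × (7100/1000) = 0.8°C.
Deviation = OAT − ISA = 23 − 0.8 = +22.2°C.

ISA+22.2°C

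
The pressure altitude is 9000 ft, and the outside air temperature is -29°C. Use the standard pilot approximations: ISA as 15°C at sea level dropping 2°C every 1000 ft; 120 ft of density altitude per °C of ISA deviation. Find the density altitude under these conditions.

5880 ft

ISA temperature at 9000 ft = 15 − 2 × (9000/1000) = -3°C.
ISA deviation = -29 − (-3) = -26°C.
Density altitude = 9000 + 120 × (-26) = 9000 + (-3120) = 5880 ft.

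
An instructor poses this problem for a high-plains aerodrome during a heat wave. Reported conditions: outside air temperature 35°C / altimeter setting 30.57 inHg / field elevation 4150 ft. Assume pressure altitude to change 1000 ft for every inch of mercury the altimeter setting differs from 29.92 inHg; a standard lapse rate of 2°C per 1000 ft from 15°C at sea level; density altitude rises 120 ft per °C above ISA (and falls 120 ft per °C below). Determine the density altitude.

Pressure altitude = 4150 + (29.92 − 30.57) × 1000 = 4150 + (-650) = 3500 ft.
ISA temperature at 3500 ft = 15 − 2 × (3500/1000) = 8°C.
ISA deviation = 35 − 8 = +27°C.
Density altitude = 3500 + 120 × (27) = 6740 ft.

6740 ft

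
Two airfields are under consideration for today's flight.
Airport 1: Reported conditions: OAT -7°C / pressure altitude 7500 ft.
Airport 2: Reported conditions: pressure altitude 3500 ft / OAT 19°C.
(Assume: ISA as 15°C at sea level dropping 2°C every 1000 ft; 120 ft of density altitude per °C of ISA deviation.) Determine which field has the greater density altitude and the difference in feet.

Airport 1 by 1840 ft

Airport 1: ISA temp = 0°C, deviation -7°C, DA = 7500 + 120 × (-7) = 6660 ft.
Airport 2: ISA temp = 8°C, deviation +11°C, DA = 3500 + 120 × 11 = 4820 ft.
Airport 1 is higher by 6660 − 4820 = 1840 ft.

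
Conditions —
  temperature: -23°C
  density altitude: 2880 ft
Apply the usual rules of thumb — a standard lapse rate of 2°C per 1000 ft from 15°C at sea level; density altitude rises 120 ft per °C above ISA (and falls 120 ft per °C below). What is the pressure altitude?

6000 ft

DA = PA + 120 × (OAT − (15 − 2·PA/1000)) = PA + 120·OAT − 1800 + 0.24·PA = 1.24·PA + 120·OAT − 1800.
So 1.24·PA = 2880 − 120 × (-23) + 1800 = 7440.
PA = 7440 / 1.24 = 6000 ft.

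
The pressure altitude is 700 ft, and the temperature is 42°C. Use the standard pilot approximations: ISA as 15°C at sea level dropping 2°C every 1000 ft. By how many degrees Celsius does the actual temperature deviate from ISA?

ISA+28.4°C

ISA temperature at 700 ft = 15 − 2 × (700/1000) = 13.6°C.
Deviation = OAT − ISA = 42 − 13.6 = +28.4°C.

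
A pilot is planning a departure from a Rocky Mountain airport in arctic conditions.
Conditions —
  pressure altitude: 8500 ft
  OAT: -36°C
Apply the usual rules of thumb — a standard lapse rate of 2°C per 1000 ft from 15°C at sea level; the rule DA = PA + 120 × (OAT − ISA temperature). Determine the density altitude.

4420 ft

ISA temperature at 8500 ft = 15 − 2 × (8500/1000) = -2°C.
ISA deviation = -36 − (-2) = -34°C.
Density altitude = 8500 + 120 × (-34) = 8500 + (-4080) = 4420 ft.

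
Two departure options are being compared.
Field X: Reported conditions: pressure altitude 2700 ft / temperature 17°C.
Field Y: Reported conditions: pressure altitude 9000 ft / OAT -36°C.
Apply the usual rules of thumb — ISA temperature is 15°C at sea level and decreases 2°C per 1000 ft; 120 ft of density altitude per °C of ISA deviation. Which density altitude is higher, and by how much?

Field X: ISA temp = 9.6°C, deviation +7.4°C, DA = 2700 + 120 × 7.4 = 3588 ft.
Field Y: ISA temp = -3°C, deviation -33°C, DA = 9000 + 120 × (-33) = 5040 ft.
Field Y is higher by 5040 − 3588 = 1452 ft.

Field Y by 1452 ft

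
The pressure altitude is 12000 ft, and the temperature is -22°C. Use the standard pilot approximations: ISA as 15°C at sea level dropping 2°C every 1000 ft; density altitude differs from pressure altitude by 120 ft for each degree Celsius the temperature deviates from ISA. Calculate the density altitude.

10440 ft

ISA temperature at 12000 ft = 15 − 2 × (12000/1000) = -9°C.
ISA deviation = -22 − (-9) = -13°C.
Density altitude = 12000 + 120 × (-13) = 12000 + (-1560) = 10440 ft.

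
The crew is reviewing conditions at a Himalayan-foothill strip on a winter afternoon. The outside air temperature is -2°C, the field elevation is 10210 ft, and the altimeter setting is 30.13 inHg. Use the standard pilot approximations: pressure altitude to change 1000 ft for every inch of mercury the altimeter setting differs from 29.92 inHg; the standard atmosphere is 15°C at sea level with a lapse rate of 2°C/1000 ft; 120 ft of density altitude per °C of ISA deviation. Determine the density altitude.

10360 ft

Pressure altitude = 10210 + (29.92 − 30.13) × 1000 = 10210 + (-210) = 10000 ft.
ISA temperature at 10000 ft = 15 − 2 × (10000/1000) = -5°C.
ISA deviation = -2 − (-5) = +3°C.
Density altitude = 10000 + 120 × (3) = 10360 ft.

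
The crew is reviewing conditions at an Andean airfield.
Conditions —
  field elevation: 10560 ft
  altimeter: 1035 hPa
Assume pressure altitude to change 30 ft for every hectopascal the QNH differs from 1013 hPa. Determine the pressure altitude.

9900 ft

Pressure correction = (1013 − 1035) × 30 = -660 ft.
Pressure altitude = 10560 + (-660) = 9900 ft.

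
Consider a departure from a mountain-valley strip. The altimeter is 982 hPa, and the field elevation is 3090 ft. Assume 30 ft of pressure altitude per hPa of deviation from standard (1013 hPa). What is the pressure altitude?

4020 ft

Pressure correction = (1013 − 982) × 30 = +930 ft.
Pressure altitude = 3090 + (+930) = 4020 ft.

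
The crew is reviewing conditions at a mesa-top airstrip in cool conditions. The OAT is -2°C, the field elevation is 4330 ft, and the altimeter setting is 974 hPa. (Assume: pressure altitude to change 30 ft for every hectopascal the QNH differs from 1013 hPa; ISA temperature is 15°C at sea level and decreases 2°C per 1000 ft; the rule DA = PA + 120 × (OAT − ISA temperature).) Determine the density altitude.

Pressure altitude = 4330 + (1013 − 974) × 30 = 4330 + (+1170) = 5500 ft.
ISA temperature at 5500 ft = 15 − 2 × (5500/1000) = 4°C.
ISA deviation = -2 − 4 = -6°C.
Density altitude = 5500 + 120 × (-6) = 4780 ft.

4780 ft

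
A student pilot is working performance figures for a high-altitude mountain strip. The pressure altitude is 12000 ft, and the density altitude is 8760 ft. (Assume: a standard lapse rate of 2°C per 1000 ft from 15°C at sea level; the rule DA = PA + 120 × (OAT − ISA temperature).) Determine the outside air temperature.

-36°C

Density altitude − pressure altitude = 8760 − 12000 = -3240 ft.
At 120 ft/°C that is an ISA deviation of -3240/120 = -27°C.
ISA temperature at 12000 ft = 15 − 2 × (12000/1000) = -9°C.
OAT = ISA + deviation = -9 + (-27) = -36°C.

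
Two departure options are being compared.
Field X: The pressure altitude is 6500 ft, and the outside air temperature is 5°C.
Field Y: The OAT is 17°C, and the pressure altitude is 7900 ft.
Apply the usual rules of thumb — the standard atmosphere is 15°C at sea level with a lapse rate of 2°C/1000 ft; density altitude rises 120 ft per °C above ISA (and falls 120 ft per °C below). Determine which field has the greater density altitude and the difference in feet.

Field X: ISA temp = 2°C, deviation +3°C, DA = 6500 + 120 × 3 = 6860 ft.
Field Y: ISA temp = -0.8°C, deviation +17.8°C, DA = 7900 + 120 × 17.8 = 10036 ft.
Field Y is higher by 10036 − 6860 = 3176 ft.

Field Y by 3176 ft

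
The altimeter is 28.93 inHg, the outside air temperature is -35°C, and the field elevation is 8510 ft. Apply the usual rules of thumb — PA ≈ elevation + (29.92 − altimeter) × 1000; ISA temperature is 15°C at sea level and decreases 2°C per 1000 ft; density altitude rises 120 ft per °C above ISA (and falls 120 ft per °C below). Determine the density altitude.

5780 ft

Pressure altitude = 8510 + (29.92 − 28.93) × 1000 = 8510 + (+990) = 9500 ft.
ISA temperature at 9500 ft = 15 − 2 × (9500/1000) = -4°C.
ISA deviation = -35 − (-4) = -31°C.
Density altitude = 9500 + 120 × (-31) = 5780 ft.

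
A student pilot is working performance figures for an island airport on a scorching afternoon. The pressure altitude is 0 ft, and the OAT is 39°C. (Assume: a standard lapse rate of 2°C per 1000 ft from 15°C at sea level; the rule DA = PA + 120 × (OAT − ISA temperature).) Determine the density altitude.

ISA temperature at 0 ft = 15 − 2 × (0/1000) = 15°C.
ISA deviation = 39 − 15 = +24°C.
Density altitude = 0 + 120 × (24) = 0 + (+2880) = 2880 ft.

2880 ft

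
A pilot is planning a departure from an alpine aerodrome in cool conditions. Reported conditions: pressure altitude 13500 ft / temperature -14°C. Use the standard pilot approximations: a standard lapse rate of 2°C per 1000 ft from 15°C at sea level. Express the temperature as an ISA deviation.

ISA-2°C

ISA temperature at 13500 ft = 15 − 2 × (13500/1000) = -12°C.
Deviation = OAT − ISA = -14 − (-12) = -2°C.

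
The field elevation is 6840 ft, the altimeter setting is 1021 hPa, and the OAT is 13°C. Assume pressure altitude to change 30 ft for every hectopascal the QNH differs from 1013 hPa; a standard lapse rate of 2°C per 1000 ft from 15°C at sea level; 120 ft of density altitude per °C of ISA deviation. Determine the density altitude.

7944 ft

Pressure altitude = 6840 + (1013 − 1021) × 30 = 6840 + (-240) = 6600 ft.
ISA temperature at 6600 ft = 15 − 2 × (6600/1000) = 1.8°C.
ISA deviation = 13 − 1.8 = +11.2°C.
Density altitude = 6600 + 120 × (11.2) = 7944 ft.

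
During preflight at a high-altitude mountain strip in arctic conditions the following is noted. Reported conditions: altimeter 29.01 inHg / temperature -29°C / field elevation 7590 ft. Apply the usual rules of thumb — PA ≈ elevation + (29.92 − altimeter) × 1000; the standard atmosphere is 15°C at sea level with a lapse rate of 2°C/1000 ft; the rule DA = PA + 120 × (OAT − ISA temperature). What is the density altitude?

5260 ft

Pressure altitude = 7590 + (29.92 − 29.01) × 1000 = 7590 + (+910) = 8500 ft.
ISA temperature at 8500 ft = 15 − 2 × (8500/1000) = -2°C.
ISA deviation = -29 − (-2) = -27°C.
Density altitude = 8500 + 120 × (-27) = 5260 ft.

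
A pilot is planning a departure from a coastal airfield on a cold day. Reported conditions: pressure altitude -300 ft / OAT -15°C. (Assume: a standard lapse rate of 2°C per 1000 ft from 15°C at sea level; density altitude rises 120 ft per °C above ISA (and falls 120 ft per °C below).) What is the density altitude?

-3972 ft

ISA temperature at -300 ft = 15 − 2 × (-300/1000) = 15.6°C.
ISA deviation = -15 − 15.6 = -30.6°C.
Density altitude = -300 + 120 × (-30.6) = -300 + (-3672) = -3972 ft.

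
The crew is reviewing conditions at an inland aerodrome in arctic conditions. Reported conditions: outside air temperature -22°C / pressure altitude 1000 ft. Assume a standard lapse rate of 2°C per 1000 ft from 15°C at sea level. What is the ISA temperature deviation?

ISA temperature at 1000 ft = 15 − 2 × (1000/1000) = 13°C.
Deviation = OAT − ISA = -22 − 13 = -35°C.

ISA-35°C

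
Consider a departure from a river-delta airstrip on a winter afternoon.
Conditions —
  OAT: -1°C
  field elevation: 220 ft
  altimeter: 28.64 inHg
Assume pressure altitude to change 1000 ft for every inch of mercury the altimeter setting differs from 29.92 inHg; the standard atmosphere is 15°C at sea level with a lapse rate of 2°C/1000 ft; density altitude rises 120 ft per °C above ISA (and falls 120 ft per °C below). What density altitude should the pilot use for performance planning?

Pressure altitude = 220 + (29.92 − 28.64) × 1000 = 220 + (+1280) = 1500 ft.
ISA temperature at 1500 ft = 15 − 2 × (1500/1000) = 12°C.
ISA deviation = -1 − 12 = -13°C.
Density altitude = 1500 + 120 × (-13) = -60 ft.

-60 ft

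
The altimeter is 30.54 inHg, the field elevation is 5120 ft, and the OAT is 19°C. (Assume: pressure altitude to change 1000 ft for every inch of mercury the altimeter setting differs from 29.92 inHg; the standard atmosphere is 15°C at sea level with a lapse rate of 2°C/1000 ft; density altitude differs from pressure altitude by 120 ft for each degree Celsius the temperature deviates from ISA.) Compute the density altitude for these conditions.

Pressure altitude = 5120 + (29.92 − 30.54) × 1000 = 5120 + (-620) = 4500 ft.
ISA temperature at 4500 ft = 15 − 2 × (4500/1000) = 6°C.
ISA deviation = 19 − 6 = +13°C.
Density altitude = 4500 + 120 × (13) = 6060 ft.

6060 ft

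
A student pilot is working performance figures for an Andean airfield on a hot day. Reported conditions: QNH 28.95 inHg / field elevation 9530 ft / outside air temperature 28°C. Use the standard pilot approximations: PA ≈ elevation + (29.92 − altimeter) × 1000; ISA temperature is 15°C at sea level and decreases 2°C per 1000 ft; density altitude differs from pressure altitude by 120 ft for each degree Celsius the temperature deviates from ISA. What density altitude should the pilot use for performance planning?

Pressure altitude = 9530 + (29.92 − 28.95) × 1000 = 9530 + (+970) = 10500 ft.
ISA temperature at 10500 ft = 15 − 2 × (10500/1000) = -6°C.
ISA deviation = 28 − (-6) = +34°C.
Density altitude = 10500 + 120 × (34) = 14580 ft.

14580 ft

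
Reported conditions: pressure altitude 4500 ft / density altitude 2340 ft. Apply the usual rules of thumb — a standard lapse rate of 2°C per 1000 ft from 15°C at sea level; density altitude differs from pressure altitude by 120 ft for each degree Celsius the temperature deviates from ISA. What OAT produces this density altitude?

-12°C

Density altitude − pressure altitude = 2340 − 4500 = -2160 ft.
At 120 ft/°C that is an ISA deviation of -2160/120 = -18°C.
ISA temperature at 4500 ft = 15 − 2 × (4500/1000) = 6°C.
OAT = ISA + deviation = 6 + (-18) = -12°C.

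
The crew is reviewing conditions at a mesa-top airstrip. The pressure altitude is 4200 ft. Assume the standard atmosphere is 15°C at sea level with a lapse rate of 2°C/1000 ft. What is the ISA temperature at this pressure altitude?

ISA temperature = 15 − 2 × (4200/1000) = 15 − 8.4 = 6.6°C.

6.6°C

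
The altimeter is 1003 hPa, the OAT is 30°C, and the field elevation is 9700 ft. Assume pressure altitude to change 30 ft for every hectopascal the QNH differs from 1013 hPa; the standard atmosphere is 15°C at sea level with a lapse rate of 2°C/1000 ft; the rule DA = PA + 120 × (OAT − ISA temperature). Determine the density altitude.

Pressure altitude = 9700 + (1013 − 1003) × 30 = 9700 + (+300) = 10000 ft.
ISA temperature at 10000 ft = 15 − 2 × (10000/1000) = -5°C.
ISA deviation = 30 − (-5) = +35°C.
Density altitude = 10000 + 120 × (35) = 14200 ft.

14200 ft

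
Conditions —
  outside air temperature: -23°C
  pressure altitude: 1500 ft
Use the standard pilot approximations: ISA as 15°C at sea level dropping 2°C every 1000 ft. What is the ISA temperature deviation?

ISA-35°C

ISA temperature at 1500 ft = 15 − 2 × (1500/1000) = 12°C.
Deviation = OAT − ISA = -23 − 12 = -35°C.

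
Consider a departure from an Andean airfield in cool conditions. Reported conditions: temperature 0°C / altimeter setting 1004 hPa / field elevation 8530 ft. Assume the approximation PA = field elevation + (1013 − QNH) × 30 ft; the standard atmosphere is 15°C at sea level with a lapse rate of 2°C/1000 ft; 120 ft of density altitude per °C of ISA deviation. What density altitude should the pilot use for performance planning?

Pressure altitude = 8530 + (1013 − 1004) × 30 = 8530 + (+270) = 8800 ft.
ISA temperature at 8800 ft = 15 − 2 × (8800/1000) = -2.6°C.
ISA deviation = 0 − (-2.6) = +2.6°C.
Density altitude = 8800 + 120 × (2.6) = 9112 ft.

9112 ft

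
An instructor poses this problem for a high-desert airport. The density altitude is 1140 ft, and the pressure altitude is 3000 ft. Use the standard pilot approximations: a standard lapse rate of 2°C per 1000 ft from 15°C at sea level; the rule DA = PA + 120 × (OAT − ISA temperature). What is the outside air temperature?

-6.5°C

Density altitude − pressure altitude = 1140 − 3000 = -1860 ft.
At 120 ft/°C that is an ISA deviation of -1860/120 = -15.5°C.
ISA temperature at 3000 ft = 15 − 2 × (3000/1000) = 9°C.
OAT = ISA + deviation = 9 + (-15.5) = -6.5°C.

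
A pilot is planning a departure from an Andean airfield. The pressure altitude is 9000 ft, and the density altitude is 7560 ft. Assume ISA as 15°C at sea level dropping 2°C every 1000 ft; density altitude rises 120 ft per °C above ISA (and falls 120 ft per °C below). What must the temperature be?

Density altitude − pressure altitude = 7560 − 9000 = -1440 ft.
At 120 ft/°C that is an ISA deviation of -1440/120 = -12°C.
ISA temperature at 9000 ft = 15 − 2 × (9000/1000) = -3°C.
OAT = ISA + deviation = -3 + (-12) = -15°C.

-15°C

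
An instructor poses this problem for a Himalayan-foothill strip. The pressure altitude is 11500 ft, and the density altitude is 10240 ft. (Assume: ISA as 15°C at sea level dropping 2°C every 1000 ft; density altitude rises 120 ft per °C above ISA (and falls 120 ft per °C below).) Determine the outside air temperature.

-18.5°C

Density altitude − pressure altitude = 10240 − 11500 = -1260 ft.
At 120 ft/°C that is an ISA deviation of -1260/120 = -10.5°C.
ISA temperature at 11500 ft = 15 − 2 × (11500/1000) = -8°C.
OAT = ISA + deviation = -8 + (-10.5) = -18.5°C.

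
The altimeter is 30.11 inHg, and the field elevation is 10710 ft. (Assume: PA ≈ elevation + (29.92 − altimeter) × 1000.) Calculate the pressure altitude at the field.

Pressure correction = (29.92 − 30.11) × 1000 = -190 ft.
Pressure altitude = 10710 + (-190) = 10520 ft.

10520 ft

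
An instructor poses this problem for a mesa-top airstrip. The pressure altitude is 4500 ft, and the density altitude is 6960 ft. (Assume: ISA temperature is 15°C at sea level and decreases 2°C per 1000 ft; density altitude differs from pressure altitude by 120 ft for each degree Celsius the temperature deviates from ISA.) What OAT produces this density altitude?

Density altitude − pressure altitude = 6960 − 4500 = +2460 ft.
At 120 ft/°C that is an ISA deviation of 2460/120 = +20.5°C.
ISA temperature at 4500 ft = 15 − 2 × (4500/1000) = 6°C.
OAT = ISA + deviation = 6 + (+20.5) = 26.5°C.

26.5°C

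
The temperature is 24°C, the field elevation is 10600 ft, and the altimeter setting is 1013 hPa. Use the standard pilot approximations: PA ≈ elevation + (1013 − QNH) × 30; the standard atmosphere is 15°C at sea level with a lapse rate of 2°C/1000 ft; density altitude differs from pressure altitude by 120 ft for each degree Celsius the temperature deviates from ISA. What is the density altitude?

Pressure altitude = 10600 + (1013 − 1013) × 30 = 10600 + (0) = 10600 ft.
ISA temperature at 10600 ft = 15 − 2 × (10600/1000) = -6.2°C.
ISA deviation = 24 − (-6.2) = +30.2°C.
Density altitude = 10600 + 120 × (30.2) = 14224 ft.

14224 ft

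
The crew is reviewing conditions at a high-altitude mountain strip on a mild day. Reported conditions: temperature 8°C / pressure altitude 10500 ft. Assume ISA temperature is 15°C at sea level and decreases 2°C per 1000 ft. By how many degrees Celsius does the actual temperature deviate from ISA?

ISA temperature at 10500 ft = 15 − 2 × (10500/1000) = -6°C.
Deviation = OAT − ISA = 8 − (-6) = +14°C.

ISA+14°C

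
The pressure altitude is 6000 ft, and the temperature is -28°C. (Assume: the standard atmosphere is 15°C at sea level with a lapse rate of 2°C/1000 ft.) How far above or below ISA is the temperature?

ISA-31°C

ISA temperature at 6000 ft = 15 − 2 × (6000/1000) = 3°C.
Deviation = OAT − ISA = -28 − 3 = -31°C.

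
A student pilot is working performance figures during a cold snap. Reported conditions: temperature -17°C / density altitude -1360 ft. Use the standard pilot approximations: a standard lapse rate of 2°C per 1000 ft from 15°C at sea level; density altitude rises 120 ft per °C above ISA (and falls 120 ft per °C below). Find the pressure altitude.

DA = PA + 120 × (OAT − (15 − 2·PA/1000)) = PA + 120·OAT − 1800 + 0.24·PA = 1.24·PA + 120·OAT − 1800.
So 1.24·PA = -1360 − 120 × (-17) + 1800 = 2480.
PA = 2480 / 1.24 = 2000 ft.

2000 ft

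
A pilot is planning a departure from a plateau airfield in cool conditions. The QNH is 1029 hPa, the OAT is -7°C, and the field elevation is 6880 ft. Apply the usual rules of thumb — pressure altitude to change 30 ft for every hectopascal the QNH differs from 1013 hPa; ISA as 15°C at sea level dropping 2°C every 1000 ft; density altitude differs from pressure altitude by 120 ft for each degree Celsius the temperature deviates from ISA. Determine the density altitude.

5296 ft

Pressure altitude = 6880 + (1013 − 1029) × 30 = 6880 + (-480) = 6400 ft.
ISA temperature at 6400 ft = 15 − 2 × (6400/1000) = 2.2°C.
ISA deviation = -7 − 2.2 = -9.2°C.
Density altitude = 6400 + 120 × (-9.2) = 5296 ft.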